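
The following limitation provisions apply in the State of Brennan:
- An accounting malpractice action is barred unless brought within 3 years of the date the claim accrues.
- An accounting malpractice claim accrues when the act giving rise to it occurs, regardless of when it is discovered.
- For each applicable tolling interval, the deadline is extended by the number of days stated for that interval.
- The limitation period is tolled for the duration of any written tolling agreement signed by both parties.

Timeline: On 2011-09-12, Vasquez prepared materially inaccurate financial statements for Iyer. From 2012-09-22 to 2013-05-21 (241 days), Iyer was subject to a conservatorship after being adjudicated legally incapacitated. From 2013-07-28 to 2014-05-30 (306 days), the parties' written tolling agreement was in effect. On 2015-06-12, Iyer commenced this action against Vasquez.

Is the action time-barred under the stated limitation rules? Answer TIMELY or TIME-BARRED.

TIMELY

The claim accrued on 2011-09-12, when the wrongful act occurred.
The untolled deadline — 3 years after 2011-09-12 — is 2014-09-12.
Because the written tolling agreement ran from 2013-07-28 to 2014-05-30, the deadline is extended by 306 days to 2015-07-15.
Although the plaintiff's incapacity ran from 2012-09-22 to 2013-05-21, the stated rules do not make that a tolling event, so it is disregarded.
The 2015-06-12 filing precedes the 2015-07-15 deadline; the claim is timely.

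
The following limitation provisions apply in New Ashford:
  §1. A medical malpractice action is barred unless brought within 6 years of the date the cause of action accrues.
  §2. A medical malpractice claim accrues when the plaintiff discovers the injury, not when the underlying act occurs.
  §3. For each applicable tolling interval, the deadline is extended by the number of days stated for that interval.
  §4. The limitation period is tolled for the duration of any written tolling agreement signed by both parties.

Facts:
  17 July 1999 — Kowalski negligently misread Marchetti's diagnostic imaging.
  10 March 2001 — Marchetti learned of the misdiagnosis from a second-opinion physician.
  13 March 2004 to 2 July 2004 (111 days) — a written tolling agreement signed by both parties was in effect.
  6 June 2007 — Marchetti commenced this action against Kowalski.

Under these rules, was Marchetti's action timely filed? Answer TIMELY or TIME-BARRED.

TIMELY

The claim did not accrue until Marchetti discovered the injury on 10 March 2001; the 17 July 1999 act date does not start the clock under the stated rule.
The untolled deadline — 6 years after 10 March 2001 — is 10 March 2007.
Because the written tolling agreement ran from 13 March 2004 to 2 July 2004, the deadline is extended by 111 days to 29 June 2007.
Filing on 6 June 2007 beat the 29 June 2007 deadline — the action is timely.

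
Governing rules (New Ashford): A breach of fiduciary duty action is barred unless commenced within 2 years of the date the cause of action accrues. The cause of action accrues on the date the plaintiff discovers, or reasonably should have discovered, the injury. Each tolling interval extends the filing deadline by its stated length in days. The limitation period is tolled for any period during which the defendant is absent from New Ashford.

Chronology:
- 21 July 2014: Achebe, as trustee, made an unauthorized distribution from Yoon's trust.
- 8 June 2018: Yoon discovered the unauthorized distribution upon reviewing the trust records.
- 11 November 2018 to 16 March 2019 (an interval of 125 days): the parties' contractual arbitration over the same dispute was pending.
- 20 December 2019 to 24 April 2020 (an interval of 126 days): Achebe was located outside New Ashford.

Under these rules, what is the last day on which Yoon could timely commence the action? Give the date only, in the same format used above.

Under the discovery rule, the claim accrued on 8 June 2018, when Yoon discovered the injury — not on the 21 July 2014 date of the underlying act.
The untolled deadline — 2 years after 8 June 2018 — is 8 June 2020.
Because the defendant's absence from the jurisdiction ran from 20 December 2019 to 24 April 2020, the deadline is extended by 126 days to 12 October 2020.
Although a pending arbitration ran from 11 November 2018 to 16 March 2019, the stated rules do not make that a tolling event, so it is disregarded.

12 October 2020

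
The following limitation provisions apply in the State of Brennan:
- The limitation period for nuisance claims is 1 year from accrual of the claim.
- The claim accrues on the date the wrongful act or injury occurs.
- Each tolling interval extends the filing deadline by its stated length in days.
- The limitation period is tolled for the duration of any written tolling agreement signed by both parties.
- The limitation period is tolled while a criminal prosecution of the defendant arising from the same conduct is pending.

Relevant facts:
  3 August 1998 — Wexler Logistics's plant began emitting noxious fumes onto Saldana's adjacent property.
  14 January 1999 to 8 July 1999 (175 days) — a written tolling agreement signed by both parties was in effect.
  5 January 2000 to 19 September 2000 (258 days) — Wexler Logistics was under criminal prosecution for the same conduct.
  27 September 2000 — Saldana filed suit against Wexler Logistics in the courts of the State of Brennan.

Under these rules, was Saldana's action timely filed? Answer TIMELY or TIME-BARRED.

TIMELY

The claim accrued on 3 August 1998, when the wrongful act occurred.
The untolled deadline — 1 year after 3 August 1998 — is 3 August 1999.
The written tolling agreement from 14 January 1999 to 8 July 1999 tolled the period for 175 days, extending the deadline to 25 January 2000.
The period was tolled for 258 days by the pending criminal prosecution (5 January 2000 to 19 September 2000), pushing the deadline to 9 October 2000.
Filing on 27 September 2000 beat the 9 October 2000 deadline — the action is timely.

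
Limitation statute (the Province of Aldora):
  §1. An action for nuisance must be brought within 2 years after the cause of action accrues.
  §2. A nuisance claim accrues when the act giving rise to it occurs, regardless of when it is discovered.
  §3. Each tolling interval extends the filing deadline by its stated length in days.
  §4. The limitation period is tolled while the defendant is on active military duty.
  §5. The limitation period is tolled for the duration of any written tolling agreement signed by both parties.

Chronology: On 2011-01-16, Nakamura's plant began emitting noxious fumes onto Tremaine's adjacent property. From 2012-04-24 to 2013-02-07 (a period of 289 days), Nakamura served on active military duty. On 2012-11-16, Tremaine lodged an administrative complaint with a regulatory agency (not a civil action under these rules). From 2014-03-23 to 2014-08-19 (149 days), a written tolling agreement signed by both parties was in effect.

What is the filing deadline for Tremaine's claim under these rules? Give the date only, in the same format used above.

2013-11-01

The limitation period began to run on 2011-01-16.
2 years from 2011-01-16 is 2013-01-16.
Because the defendant's active military service ran from 2012-04-24 to 2013-02-07, the deadline is extended by 289 days to 2013-11-01.
The written tolling agreement from 2014-03-23 to 2014-08-19 began after the period had already run on 2013-11-01, so it has no tolling effect.
Nothing else in the chronology tolls or restarts the period.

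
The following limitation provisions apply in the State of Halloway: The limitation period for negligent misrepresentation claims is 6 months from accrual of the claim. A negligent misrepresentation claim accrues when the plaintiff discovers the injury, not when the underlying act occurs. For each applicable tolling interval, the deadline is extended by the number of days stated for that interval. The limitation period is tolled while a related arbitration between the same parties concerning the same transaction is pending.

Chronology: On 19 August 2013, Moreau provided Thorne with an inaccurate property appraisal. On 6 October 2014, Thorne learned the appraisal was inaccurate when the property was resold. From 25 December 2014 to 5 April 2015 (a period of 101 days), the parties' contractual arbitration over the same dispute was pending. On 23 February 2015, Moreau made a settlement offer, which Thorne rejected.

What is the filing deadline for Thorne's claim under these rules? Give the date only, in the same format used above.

16 July 2015

The claim did not accrue until Thorne discovered the injury on 6 October 2014; the 19 August 2013 act date does not start the clock under the stated rule.
Adding the 6 months base period to 6 October 2014 gives a deadline of 6 April 2015, before any tolling.
The period was tolled for 101 days by the pending related arbitration (25 December 2014 to 5 April 2015), pushing the deadline to 16 July 2015.
The other events in the timeline have no effect on the limitation period under the stated rules.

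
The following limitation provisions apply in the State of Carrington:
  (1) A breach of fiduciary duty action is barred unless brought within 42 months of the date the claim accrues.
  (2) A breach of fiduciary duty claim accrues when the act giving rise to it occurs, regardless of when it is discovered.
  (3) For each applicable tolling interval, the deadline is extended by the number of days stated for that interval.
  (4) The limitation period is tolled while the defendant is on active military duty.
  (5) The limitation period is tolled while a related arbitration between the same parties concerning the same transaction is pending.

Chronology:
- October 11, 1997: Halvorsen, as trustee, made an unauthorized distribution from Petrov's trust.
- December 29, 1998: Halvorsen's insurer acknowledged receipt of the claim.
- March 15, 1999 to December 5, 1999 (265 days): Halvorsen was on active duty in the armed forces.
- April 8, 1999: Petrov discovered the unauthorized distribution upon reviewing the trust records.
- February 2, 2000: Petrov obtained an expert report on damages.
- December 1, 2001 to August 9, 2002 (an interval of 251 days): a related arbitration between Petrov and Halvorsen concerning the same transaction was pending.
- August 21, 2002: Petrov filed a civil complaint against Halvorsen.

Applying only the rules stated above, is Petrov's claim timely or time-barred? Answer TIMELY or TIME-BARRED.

Because the rule ties accrual to occurrence, the claim accrued on October 11, 1997, not on the April 8, 1999 discovery date.
Adding the 42 months base period to October 11, 1997 gives a deadline of April 11, 2001, before any tolling.
Because the defendant's active military service ran from March 15, 1999 to December 5, 1999, the deadline is extended by 265 days to January 1, 2002.
The pending related arbitration from December 1, 2001 to August 9, 2002 tolled the period for 251 days, extending the deadline to September 9, 2002.
The other events in the timeline have no effect on the limitation period under the stated rules.
Petrov filed on August 21, 2002, before the September 9, 2002 deadline, so the action is timely.

TIMELY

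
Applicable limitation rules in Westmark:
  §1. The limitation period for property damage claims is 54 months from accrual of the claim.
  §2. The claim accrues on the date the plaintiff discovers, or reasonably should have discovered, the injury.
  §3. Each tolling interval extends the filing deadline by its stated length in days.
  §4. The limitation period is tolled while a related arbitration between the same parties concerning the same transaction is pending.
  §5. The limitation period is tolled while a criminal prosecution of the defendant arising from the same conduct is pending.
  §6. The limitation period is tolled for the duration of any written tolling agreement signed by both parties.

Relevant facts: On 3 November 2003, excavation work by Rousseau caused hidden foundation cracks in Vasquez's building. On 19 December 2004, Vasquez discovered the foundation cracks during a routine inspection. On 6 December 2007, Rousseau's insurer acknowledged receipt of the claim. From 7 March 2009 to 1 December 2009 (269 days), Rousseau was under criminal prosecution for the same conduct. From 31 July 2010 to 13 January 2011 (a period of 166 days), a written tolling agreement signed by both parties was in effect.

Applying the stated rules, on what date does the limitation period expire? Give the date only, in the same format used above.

Accrual is tied to discovery, so the period began on 19 December 2004 rather than on 3 November 2003 when the act occurred.
54 months from 19 December 2004 is 19 June 2009.
The pending criminal prosecution from 7 March 2009 to 1 December 2009 tolled the period for 269 days, extending the deadline to 15 March 2010.
By the time the written tolling agreement began on 31 July 2010, the limitation period had already expired on 15 March 2010; that interval cannot revive it.
The other events in the timeline have no effect on the limitation period under the stated rules.

15 March 2010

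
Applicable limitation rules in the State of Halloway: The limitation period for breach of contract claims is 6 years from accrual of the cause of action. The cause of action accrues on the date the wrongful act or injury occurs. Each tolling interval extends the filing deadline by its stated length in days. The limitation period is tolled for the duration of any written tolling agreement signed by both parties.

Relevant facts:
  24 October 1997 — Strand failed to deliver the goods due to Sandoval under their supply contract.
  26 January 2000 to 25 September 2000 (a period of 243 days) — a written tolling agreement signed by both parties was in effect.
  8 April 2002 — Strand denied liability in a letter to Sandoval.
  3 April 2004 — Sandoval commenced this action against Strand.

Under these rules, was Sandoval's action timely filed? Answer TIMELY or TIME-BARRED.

The claim accrued on 24 October 1997, when the wrongful act occurred.
Adding the 6 years base period to 24 October 1997 gives a deadline of 24 October 2003, before any tolling.
The written tolling agreement from 26 January 2000 to 25 September 2000 tolled the period for 243 days, extending the deadline to 23 June 2004.
None of the other events listed affects the running of the period under the stated rules.
Sandoval filed on 3 April 2004, before the 23 June 2004 deadline, so the action is timely.

TIMELY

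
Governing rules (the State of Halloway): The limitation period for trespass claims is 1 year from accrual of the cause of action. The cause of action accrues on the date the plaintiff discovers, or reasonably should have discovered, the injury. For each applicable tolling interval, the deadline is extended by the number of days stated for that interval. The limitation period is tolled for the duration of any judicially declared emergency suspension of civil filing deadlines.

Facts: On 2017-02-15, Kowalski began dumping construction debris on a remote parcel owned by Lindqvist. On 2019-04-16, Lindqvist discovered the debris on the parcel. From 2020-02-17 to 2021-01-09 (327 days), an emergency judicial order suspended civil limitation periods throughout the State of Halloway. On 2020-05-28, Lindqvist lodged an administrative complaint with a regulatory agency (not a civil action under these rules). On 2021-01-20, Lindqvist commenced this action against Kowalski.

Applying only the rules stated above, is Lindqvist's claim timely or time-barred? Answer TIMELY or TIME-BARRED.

TIMELY

Under the discovery rule, the claim accrued on 2019-04-16, when Lindqvist discovered the injury — not on the 2017-02-15 date of the underlying act.
Adding the 1 year base period to 2019-04-16 gives a deadline of 2020-04-16, before any tolling.
The emergency suspension of filing deadlines from 2020-02-17 to 2021-01-09 tolled the period for 327 days, extending the deadline to 2021-03-09.
None of the other events listed affects the running of the period under the stated rules.
Filing on 2021-01-20 beat the 2021-03-09 deadline — the action is timely.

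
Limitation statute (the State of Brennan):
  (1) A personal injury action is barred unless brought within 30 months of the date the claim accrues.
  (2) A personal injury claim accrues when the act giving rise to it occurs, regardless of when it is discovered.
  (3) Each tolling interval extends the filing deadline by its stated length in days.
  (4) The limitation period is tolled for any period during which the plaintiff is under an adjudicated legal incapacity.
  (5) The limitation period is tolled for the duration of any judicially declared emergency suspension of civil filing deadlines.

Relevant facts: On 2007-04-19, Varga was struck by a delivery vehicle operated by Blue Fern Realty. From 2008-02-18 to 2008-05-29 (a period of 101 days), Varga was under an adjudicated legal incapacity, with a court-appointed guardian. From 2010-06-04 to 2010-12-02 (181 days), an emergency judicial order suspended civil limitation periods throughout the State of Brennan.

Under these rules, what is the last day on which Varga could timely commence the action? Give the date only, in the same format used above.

2010-01-28

The claim accrued on 2007-04-19, when the wrongful act occurred.
The untolled deadline — 30 months after 2007-04-19 — is 2009-10-19.
The period was tolled for 101 days by the plaintiff's legal incapacity (2008-02-18 to 2008-05-29), pushing the deadline to 2010-01-28.
The emergency suspension of filing deadlines from 2010-06-04 to 2010-12-02 began after the period had already run on 2010-01-28, so it has no tolling effect.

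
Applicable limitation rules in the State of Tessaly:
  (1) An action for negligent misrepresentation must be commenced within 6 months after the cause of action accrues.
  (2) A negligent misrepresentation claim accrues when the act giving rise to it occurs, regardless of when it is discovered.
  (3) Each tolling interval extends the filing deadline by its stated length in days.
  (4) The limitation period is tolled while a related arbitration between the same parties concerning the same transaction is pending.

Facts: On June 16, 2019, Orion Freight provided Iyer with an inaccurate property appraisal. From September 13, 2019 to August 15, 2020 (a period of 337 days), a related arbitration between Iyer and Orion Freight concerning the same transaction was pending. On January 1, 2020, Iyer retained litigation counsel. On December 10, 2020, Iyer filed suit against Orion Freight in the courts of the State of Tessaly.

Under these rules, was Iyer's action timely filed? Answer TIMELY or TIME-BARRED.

TIME-BARRED

The cause of action accrued on June 16, 2019, the date of the act.
Adding the 6 months base period to June 16, 2019 gives a deadline of December 16, 2019, before any tolling.
The pending related arbitration from September 13, 2019 to August 15, 2020 tolled the period for 337 days, extending the deadline to November 17, 2020.
None of the other events listed affects the running of the period under the stated rules.
Filing on December 10, 2020 missed the November 17, 2020 deadline — the action is time-barred.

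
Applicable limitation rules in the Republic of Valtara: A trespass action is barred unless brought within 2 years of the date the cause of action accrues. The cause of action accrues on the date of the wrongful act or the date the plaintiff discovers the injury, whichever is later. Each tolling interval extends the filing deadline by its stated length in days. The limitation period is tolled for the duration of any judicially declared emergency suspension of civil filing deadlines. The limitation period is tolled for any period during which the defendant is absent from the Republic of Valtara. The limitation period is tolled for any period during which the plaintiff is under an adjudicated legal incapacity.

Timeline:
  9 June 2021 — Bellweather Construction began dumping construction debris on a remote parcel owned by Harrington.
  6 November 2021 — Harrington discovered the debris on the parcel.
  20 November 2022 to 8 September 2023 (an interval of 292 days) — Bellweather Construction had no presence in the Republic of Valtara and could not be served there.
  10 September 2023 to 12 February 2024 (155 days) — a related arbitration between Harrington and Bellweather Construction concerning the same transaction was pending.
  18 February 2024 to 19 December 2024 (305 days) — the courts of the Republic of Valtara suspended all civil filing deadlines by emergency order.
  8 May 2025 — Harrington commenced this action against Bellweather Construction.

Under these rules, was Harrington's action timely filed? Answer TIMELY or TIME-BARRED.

TIMELY

Taking the later of the act (9 June 2021) and discovery (6 November 2021), the claim accrued on 6 November 2021.
Adding the 2 years base period to 6 November 2021 gives a deadline of 6 November 2023, before any tolling.
The defendant's absence from the jurisdiction from 20 November 2022 to 8 September 2023 tolled the period for 292 days, extending the deadline to 24 August 2024.
The period was tolled for 305 days by the emergency suspension of filing deadlines (18 February 2024 to 19 December 2024), pushing the deadline to 25 June 2025.
Although a pending arbitration ran from 10 September 2023 to 12 February 2024, the stated rules do not make that a tolling event, so it is disregarded.
Harrington filed on 8 May 2025, before the 25 June 2025 deadline, so the action is timely.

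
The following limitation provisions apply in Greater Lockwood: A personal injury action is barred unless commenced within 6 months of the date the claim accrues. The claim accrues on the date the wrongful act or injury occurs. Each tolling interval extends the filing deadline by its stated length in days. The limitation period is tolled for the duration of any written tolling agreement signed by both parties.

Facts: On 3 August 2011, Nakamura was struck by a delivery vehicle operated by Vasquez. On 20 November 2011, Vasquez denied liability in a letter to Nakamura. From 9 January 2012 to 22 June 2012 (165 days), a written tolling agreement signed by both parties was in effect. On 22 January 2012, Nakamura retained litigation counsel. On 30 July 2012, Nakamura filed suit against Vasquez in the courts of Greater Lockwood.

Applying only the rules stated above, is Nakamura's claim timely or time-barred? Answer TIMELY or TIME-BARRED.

The claim accrued on 3 August 2011, when the wrongful act occurred.
6 months from 3 August 2011 is 3 February 2012.
The period was tolled for 165 days by the written tolling agreement (9 January 2012 to 22 June 2012), pushing the deadline to 17 July 2012.
The other events in the timeline have no effect on the limitation period under the stated rules.
Filing on 30 July 2012 missed the 17 July 2012 deadline — the action is time-barred.

TIME-BARRED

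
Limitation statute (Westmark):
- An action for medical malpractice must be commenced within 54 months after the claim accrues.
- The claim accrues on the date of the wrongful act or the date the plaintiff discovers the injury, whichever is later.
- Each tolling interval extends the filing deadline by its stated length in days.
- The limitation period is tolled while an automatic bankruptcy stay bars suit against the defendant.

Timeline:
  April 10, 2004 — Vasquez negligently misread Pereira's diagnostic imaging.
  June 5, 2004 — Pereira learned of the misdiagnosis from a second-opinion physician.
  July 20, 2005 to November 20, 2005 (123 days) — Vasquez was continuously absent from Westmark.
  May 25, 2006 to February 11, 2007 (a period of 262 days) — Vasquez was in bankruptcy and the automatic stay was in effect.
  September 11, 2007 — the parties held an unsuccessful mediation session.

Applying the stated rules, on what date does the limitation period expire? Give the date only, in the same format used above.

Taking the later of the act (April 10, 2004) and discovery (June 5, 2004), the claim accrued on June 5, 2004.
Adding the 54 months base period to June 5, 2004 gives a deadline of December 5, 2008, before any tolling.
The period was tolled for 262 days by the automatic bankruptcy stay (May 25, 2006 to February 11, 2007), pushing the deadline to August 24, 2009.
The defendant's absence from the jurisdiction from July 20, 2005 to November 20, 2005 does not toll the period, because no stated rule makes the defendant's absence a tolling event.
None of the other events listed affects the running of the period under the stated rules.

August 24, 2009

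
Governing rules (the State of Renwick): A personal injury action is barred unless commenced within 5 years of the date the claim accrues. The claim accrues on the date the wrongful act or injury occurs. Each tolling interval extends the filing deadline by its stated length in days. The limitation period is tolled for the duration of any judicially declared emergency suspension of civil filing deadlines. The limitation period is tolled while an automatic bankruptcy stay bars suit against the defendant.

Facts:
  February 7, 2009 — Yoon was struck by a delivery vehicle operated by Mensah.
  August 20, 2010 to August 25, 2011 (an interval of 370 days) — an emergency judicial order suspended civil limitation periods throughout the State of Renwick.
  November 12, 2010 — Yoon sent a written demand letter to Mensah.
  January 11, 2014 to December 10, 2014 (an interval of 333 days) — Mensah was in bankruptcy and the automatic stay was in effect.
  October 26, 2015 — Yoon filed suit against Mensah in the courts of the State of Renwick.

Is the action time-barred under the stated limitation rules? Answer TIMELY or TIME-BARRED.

TIMELY

The limitation period began to run on February 7, 2009.
The untolled deadline — 5 years after February 7, 2009 — is February 7, 2014.
The emergency suspension of filing deadlines from August 20, 2010 to August 25, 2011 tolled the period for 370 days, extending the deadline to February 12, 2015.
The automatic bankruptcy stay from January 11, 2014 to December 10, 2014 tolled the period for 333 days, extending the deadline to January 11, 2016.
None of the other events listed affects the running of the period under the stated rules.
Filing on October 26, 2015 beat the January 11, 2016 deadline — the action is timely.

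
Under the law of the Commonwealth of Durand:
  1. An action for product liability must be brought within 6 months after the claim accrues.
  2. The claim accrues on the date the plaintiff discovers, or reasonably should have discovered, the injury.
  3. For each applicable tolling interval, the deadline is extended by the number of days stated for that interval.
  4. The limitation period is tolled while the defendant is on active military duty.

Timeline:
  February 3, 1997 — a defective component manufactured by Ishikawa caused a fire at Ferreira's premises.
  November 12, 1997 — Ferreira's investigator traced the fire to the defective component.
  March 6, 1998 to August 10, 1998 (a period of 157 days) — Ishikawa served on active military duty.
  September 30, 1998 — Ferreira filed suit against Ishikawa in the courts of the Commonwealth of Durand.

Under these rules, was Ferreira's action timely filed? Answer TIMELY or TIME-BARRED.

TIMELY

The claim did not accrue until Ferreira discovered the injury on November 12, 1997; the February 3, 1997 act date does not start the clock under the stated rule.
Adding the 6 months base period to November 12, 1997 gives a deadline of May 12, 1998, before any tolling.
The defendant's active military service from March 6, 1998 to August 10, 1998 tolled the period for 157 days, extending the deadline to October 16, 1998.
The September 30, 1998 filing precedes the October 16, 1998 deadline; the claim is timely.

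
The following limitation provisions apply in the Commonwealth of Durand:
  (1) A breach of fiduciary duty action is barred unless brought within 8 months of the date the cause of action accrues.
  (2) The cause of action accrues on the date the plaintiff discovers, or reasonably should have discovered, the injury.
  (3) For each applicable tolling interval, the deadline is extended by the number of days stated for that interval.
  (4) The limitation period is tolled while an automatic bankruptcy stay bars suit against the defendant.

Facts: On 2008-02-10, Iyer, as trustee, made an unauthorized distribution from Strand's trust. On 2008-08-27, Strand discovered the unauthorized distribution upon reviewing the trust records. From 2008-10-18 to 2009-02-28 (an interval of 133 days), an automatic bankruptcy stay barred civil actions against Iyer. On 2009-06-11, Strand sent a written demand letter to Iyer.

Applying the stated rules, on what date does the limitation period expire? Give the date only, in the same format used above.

2009-09-07

The claim did not accrue until Strand discovered the injury on 2008-08-27; the 2008-02-10 act date does not start the clock under the stated rule.
The untolled deadline — 8 months after 2008-08-27 — is 2009-04-27.
The period was tolled for 133 days by the automatic bankruptcy stay (2008-10-18 to 2009-02-28), pushing the deadline to 2009-09-07.
None of the other events listed affects the running of the period under the stated rules.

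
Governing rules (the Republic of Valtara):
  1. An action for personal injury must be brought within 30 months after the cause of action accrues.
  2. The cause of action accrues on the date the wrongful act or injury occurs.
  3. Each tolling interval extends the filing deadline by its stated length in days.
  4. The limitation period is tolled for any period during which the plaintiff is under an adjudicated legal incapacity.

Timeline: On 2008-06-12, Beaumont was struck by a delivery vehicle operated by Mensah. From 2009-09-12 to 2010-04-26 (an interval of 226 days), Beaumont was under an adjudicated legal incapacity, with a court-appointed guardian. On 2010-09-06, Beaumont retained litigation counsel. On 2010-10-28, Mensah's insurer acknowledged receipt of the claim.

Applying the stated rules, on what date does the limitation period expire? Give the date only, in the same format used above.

2011-07-26

The cause of action accrued on 2008-06-12, the date of the act.
Adding the 30 months base period to 2008-06-12 gives a deadline of 2010-12-12, before any tolling.
The plaintiff's legal incapacity from 2009-09-12 to 2010-04-26 tolled the period for 226 days, extending the deadline to 2011-07-26.
None of the other events listed affects the running of the period under the stated rules.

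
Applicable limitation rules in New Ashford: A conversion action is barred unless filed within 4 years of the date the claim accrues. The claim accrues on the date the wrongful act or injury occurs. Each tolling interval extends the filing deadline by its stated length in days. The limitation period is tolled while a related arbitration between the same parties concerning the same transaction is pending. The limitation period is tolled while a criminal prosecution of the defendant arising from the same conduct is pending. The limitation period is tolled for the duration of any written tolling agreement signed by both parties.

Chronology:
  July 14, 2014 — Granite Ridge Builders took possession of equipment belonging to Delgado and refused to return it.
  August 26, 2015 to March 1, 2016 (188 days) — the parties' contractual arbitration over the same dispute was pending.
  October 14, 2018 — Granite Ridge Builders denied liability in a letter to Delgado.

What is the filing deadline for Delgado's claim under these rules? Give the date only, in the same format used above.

The limitation period began to run on July 14, 2014.
Adding the 4 years base period to July 14, 2014 gives a deadline of July 14, 2018, before any tolling.
The period was tolled for 188 days by the pending related arbitration (August 26, 2015 to March 1, 2016), pushing the deadline to January 18, 2019.
None of the other events listed affects the running of the period under the stated rules.

January 18, 2019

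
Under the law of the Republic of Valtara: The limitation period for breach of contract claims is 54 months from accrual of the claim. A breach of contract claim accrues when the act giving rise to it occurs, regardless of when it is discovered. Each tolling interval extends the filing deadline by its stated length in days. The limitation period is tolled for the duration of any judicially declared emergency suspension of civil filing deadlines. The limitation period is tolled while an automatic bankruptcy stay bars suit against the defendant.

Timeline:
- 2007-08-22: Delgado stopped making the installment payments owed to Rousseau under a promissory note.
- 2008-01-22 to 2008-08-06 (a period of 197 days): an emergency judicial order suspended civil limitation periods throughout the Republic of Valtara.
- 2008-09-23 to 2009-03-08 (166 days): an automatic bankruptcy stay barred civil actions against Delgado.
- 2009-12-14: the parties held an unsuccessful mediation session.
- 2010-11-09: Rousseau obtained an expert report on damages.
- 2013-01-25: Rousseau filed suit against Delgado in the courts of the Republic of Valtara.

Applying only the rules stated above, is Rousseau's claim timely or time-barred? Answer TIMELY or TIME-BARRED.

TIMELY

The claim accrued on 2007-08-22, when the wrongful act occurred.
Adding the 54 months base period to 2007-08-22 gives a deadline of 2012-02-22, before any tolling.
Because the emergency suspension of filing deadlines ran from 2008-01-22 to 2008-08-06, the deadline is extended by 197 days to 2012-09-06.
Because the automatic bankruptcy stay ran from 2008-09-23 to 2009-03-08, the deadline is extended by 166 days to 2013-02-19.
The other events in the timeline have no effect on the limitation period under the stated rules.
The 2013-01-25 filing precedes the 2013-02-19 deadline; the claim is timely.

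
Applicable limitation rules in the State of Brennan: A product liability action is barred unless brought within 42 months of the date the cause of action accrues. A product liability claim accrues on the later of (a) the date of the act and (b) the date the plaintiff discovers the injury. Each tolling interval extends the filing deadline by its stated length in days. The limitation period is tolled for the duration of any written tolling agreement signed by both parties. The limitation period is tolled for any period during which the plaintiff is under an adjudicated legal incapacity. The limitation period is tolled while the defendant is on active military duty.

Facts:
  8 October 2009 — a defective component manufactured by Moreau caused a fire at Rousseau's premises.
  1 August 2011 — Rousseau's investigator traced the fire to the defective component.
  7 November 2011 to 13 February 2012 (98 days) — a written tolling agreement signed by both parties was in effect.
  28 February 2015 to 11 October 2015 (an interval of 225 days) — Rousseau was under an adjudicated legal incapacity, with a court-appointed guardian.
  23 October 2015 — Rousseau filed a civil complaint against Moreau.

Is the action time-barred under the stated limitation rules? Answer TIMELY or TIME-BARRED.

Taking the later of the act (8 October 2009) and discovery (1 August 2011), the claim accrued on 1 August 2011.
Adding the 42 months base period to 1 August 2011 gives a deadline of 1 February 2015, before any tolling.
The written tolling agreement from 7 November 2011 to 13 February 2012 tolled the period for 98 days, extending the deadline to 10 May 2015.
The period was tolled for 225 days by the plaintiff's legal incapacity (28 February 2015 to 11 October 2015), pushing the deadline to 21 December 2015.
Filing on 23 October 2015 beat the 21 December 2015 deadline — the action is timely.

TIMELY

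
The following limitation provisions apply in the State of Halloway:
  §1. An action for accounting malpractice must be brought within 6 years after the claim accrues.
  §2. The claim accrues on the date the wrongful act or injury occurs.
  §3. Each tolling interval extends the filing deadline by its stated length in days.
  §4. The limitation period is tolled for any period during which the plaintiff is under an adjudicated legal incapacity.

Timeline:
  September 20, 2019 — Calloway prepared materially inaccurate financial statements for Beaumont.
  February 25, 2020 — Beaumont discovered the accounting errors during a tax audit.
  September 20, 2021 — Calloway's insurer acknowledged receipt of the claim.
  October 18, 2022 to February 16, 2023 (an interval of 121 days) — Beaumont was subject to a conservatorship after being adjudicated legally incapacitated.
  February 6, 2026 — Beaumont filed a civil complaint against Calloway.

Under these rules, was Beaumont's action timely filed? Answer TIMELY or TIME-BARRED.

Accrual is governed by the date of the act, so the period began to run on September 20, 2019; the later discovery on February 25, 2020 is irrelevant under the stated rule.
6 years from September 20, 2019 is September 20, 2025.
Because the plaintiff's legal incapacity ran from October 18, 2022 to February 16, 2023, the deadline is extended by 121 days to January 19, 2026.
None of the other events listed affects the running of the period under the stated rules.
The February 6, 2026 filing falls after the January 19, 2026 deadline; the claim is time-barred.

TIME-BARRED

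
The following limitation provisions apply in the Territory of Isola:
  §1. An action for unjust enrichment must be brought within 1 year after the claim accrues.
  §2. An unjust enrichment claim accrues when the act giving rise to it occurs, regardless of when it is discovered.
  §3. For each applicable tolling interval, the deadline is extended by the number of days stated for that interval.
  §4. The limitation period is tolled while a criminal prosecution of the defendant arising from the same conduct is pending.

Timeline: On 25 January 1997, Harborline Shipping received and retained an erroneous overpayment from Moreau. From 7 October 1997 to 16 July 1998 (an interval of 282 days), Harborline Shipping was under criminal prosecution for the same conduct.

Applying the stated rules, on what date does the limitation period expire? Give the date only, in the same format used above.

3 November 1998

The claim accrued on 25 January 1997, when the wrongful act occurred.
Adding the 1 year base period to 25 January 1997 gives a deadline of 25 January 1998, before any tolling.
The pending criminal prosecution from 7 October 1997 to 16 July 1998 tolled the period for 282 days, extending the deadline to 3 November 1998.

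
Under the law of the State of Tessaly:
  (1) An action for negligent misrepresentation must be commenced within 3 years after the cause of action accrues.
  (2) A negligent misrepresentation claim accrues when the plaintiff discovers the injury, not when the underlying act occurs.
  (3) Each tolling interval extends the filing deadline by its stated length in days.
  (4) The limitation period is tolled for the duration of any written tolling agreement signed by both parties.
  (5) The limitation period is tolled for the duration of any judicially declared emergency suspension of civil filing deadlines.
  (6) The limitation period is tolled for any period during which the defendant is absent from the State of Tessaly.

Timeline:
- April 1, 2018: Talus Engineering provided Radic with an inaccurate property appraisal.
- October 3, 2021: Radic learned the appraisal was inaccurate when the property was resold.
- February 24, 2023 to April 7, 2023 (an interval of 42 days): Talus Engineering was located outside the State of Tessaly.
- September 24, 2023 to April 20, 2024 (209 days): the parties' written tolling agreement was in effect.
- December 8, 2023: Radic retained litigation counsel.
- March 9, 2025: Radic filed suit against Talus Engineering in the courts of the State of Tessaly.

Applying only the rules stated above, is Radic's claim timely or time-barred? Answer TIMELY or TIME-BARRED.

The claim did not accrue until Radic discovered the injury on October 3, 2021; the April 1, 2018 act date does not start the clock under the stated rule.
The untolled deadline — 3 years after October 3, 2021 — is October 3, 2024.
Because the defendant's absence from the jurisdiction ran from February 24, 2023 to April 7, 2023, the deadline is extended by 42 days to November 14, 2024.
The written tolling agreement from September 24, 2023 to April 20, 2024 tolled the period for 209 days, extending the deadline to June 11, 2025.
The other events in the timeline have no effect on the limitation period under the stated rules.
The March 9, 2025 filing precedes the June 11, 2025 deadline; the claim is timely.

TIMELY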